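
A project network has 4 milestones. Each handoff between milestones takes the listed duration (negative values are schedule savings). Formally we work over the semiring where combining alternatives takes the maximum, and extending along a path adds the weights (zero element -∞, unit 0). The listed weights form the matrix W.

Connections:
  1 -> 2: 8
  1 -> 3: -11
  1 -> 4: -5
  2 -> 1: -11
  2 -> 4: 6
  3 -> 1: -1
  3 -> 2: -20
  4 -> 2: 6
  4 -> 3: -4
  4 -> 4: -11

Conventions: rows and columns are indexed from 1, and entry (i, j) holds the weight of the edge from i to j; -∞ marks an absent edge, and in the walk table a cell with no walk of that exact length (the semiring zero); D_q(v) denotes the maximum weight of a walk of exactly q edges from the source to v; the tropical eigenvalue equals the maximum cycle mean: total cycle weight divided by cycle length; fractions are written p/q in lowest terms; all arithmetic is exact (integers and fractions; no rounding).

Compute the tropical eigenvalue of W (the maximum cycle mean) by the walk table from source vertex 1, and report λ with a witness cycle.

q=0: [0, -∞, -∞, -∞]
q=1: [-∞, 8, -11, -5]
q=2: [-3, 1, -9, 14]
q=3: [-10, 20, 10, 7]
q=4: [9, 13, 3, 26]
Optimal cycle mean attained by: cycle 2->4->2, total 6 + 6, length 2.
Answer: λ = 6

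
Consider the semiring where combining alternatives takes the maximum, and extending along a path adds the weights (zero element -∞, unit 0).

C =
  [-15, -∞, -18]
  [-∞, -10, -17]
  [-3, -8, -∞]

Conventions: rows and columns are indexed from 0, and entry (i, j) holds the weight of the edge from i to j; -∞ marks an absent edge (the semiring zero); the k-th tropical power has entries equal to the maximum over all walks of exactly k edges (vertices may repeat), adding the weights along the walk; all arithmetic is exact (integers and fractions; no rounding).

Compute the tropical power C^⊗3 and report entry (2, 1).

C^⊗2:
  [-21, -26, -33]
  [-20, -20, -27]
  [-18, -18, -21]
C^⊗3:
  [-36, -36, -39]
  [-30, -30, -37]
  [-24, -28, -35]
Key observation: the optimum is the walk 2->1->1->1, with weight (-8) + (-10) + (-10) = -28.
Optimal value attained by: walk 2->1->1->1.
Answer: (C^⊗3)[2][1] = -28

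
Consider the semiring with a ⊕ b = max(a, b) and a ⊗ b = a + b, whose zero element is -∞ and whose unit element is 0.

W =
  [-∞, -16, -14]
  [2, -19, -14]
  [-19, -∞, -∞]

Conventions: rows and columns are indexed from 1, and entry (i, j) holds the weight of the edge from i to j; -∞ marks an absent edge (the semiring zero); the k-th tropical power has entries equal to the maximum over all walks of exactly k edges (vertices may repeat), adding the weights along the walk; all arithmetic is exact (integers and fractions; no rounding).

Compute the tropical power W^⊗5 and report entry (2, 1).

W^⊗2:
  [-14, -35, -30]
  [-17, -14, -12]
  [-∞, -35, -33]
W^⊗3:
  [-33, -30, -28]
  [-12, -33, -28]
  [-33, -54, -49]
W^⊗4:
  [-28, -49, -44]
  [-31, -28, -26]
  [-52, -49, -47]
W^⊗5:
  [-47, -44, -42]
  [-26, -47, -42]
  [-47, -68, -63]
Key observation: the optimum is the walk 2->1->2->1->2->1, with weight 2 + (-16) + 2 + (-16) + 2 = -26.
Optimal value attained by: walk 2->1->2->1->2->1.
Answer: (W^⊗5)[2][1] = -26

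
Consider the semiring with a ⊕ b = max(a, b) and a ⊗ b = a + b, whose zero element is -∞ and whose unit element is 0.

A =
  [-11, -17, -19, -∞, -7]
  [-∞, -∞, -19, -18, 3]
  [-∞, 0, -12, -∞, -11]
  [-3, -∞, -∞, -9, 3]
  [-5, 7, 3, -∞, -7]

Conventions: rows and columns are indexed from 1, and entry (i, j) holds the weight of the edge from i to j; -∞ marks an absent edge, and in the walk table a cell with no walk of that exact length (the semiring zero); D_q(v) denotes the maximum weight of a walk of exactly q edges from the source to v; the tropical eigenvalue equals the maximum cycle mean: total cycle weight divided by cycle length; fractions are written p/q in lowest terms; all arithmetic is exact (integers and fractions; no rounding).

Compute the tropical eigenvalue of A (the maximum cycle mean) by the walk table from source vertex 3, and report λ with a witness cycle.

q=0: [-∞, -∞, 0, -∞, -∞]
q=1: [-∞, 0, -12, -∞, -11]
q=2: [-16, -4, -8, -18, 3]
q=3: [-2, 10, 6, -22, -1]
q=4: [-6, 6, 2, -8, 13]
q=5: [8, 20, 16, -12, 9]
Optimal cycle mean attained by: cycle 2->5->2, total 3 + 7, length 2.
Answer: λ = 5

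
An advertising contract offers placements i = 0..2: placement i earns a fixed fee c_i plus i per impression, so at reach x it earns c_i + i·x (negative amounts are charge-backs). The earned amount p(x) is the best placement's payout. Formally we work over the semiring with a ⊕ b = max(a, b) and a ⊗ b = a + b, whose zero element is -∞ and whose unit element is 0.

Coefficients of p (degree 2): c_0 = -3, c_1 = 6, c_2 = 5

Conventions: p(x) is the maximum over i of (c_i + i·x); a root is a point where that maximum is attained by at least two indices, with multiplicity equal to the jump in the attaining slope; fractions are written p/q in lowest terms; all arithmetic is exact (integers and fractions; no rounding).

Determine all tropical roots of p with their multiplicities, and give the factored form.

hull edge (i=0, c=-3) to (i=1, c=6): slope 9, span 1
hull edge (i=1, c=6) to (i=2, c=5): slope -1, span 1
Factored form: p(x) = 5 ⊗ (x ⊕ (-9)) ⊗ (x ⊕ 1)
Answer: roots = -9 (mult 1), 1 (mult 1)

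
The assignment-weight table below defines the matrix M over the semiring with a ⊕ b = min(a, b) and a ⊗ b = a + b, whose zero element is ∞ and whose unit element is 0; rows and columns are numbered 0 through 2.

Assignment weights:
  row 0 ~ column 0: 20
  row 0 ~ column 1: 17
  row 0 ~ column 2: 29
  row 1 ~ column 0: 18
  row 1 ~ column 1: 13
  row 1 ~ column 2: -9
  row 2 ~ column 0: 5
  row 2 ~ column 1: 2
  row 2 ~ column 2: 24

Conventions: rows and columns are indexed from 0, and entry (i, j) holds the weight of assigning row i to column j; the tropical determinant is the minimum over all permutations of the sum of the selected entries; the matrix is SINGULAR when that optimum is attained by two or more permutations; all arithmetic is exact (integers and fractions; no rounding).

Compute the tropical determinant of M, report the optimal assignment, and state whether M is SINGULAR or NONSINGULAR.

σ = (0, 1, 2): 20 + 13 + 24 = 57
σ = (0, 2, 1): 20 + (-9) + 2 = 13
σ = (1, 0, 2): 17 + 18 + 24 = 59
σ = (1, 2, 0): 17 + (-9) + 5 = 13
σ = (2, 0, 1): 29 + 18 + 2 = 49
σ = (2, 1, 0): 29 + 13 + 5 = 47
Optimal value attained by: σ = (0, 2, 1).
Answer: det⊕(M) = 13; verdict: SINGULAR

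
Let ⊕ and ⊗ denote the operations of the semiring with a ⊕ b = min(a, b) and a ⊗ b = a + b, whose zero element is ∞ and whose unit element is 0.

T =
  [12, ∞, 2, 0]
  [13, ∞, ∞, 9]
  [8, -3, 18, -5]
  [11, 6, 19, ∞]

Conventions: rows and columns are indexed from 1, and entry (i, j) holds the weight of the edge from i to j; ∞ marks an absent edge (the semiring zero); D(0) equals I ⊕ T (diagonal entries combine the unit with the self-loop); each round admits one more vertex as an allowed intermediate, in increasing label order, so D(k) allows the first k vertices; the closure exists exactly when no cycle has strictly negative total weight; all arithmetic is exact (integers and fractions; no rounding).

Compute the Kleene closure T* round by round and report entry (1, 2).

D(0):
  [0, ∞, 2, 0]
  [13, 0, ∞, 9]
  [8, -3, 0, -5]
  [11, 6, 19, 0]
D(1):
  [0, ∞, 2, 0]
  [13, 0, 15, 9]
  [8, -3, 0, -5]
  [11, 6, 13, 0]
D(2):
  [0, ∞, 2, 0]
  [13, 0, 15, 9]
  [8, -3, 0, -5]
  [11, 6, 13, 0]
D(3):
  [0, -1, 2, -3]
  [13, 0, 15, 9]
  [8, -3, 0, -5]
  [11, 6, 13, 0]
D(4):
  [0, -1, 2, -3]
  [13, 0, 15, 9]
  [6, -3, 0, -5]
  [11, 6, 13, 0]
Answer: T*[1][2] = -1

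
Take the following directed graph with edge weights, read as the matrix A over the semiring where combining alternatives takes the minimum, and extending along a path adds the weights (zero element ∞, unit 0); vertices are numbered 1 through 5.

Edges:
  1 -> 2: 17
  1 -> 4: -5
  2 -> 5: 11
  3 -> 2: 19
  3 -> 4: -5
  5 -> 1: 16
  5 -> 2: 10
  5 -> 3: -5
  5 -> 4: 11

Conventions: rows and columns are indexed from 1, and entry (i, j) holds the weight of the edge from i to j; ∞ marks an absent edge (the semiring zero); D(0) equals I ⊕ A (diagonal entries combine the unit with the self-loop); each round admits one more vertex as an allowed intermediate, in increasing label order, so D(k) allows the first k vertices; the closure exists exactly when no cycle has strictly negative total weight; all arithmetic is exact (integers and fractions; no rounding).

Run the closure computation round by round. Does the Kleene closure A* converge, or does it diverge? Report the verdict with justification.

D(0):
  [0, 17, ∞, -5, ∞]
  [∞, 0, ∞, ∞, 11]
  [∞, 19, 0, -5, ∞]
  [∞, ∞, ∞, 0, ∞]
  [16, 10, -5, 11, 0]
D(1):
  [0, 17, ∞, -5, ∞]
  [∞, 0, ∞, ∞, 11]
  [∞, 19, 0, -5, ∞]
  [∞, ∞, ∞, 0, ∞]
  [16, 10, -5, 11, 0]
D(2):
  [0, 17, ∞, -5, 28]
  [∞, 0, ∞, ∞, 11]
  [∞, 19, 0, -5, 30]
  [∞, ∞, ∞, 0, ∞]
  [16, 10, -5, 11, 0]
D(3):
  [0, 17, ∞, -5, 28]
  [∞, 0, ∞, ∞, 11]
  [∞, 19, 0, -5, 30]
  [∞, ∞, ∞, 0, ∞]
  [16, 10, -5, -10, 0]
D(4):
  [0, 17, ∞, -5, 28]
  [∞, 0, ∞, ∞, 11]
  [∞, 19, 0, -5, 30]
  [∞, ∞, ∞, 0, ∞]
  [16, 10, -5, -10, 0]
D(5):
  [0, 17, 23, -5, 28]
  [27, 0, 6, 1, 11]
  [46, 19, 0, -5, 30]
  [∞, ∞, ∞, 0, ∞]
  [16, 10, -5, -10, 0]
Key observation: every diagonal entry stays at the unit through all rounds, so no improving cycle exists.
Answer: CONVERGES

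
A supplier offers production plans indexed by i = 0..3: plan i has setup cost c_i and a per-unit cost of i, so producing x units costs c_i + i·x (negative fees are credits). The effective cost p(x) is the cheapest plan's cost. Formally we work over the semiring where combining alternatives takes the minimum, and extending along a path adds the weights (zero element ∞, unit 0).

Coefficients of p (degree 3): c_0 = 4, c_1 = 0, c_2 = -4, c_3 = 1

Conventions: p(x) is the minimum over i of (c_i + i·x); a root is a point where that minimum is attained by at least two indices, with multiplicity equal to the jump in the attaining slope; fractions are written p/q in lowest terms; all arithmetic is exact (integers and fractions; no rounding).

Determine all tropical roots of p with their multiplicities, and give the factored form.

hull edge (i=0, c=4) to (i=2, c=-4): slope -4, span 2
hull edge (i=2, c=-4) to (i=3, c=1): slope 5, span 1
Factored form: p(x) = 1 ⊗ (x ⊕ (-5)) ⊗ (x ⊕ 4) ⊗ (x ⊕ 4)
Answer: roots = -5 (mult 1), 4 (mult 2)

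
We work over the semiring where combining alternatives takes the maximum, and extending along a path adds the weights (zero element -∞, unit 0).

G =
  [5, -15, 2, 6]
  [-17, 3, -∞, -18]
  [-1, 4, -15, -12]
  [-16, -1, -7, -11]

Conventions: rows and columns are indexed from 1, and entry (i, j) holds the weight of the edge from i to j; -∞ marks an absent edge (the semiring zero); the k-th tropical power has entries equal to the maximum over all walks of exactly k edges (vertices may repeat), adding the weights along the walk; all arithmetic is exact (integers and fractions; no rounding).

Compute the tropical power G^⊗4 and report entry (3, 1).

G^⊗2:
  [10, 6, 7, 11]
  [-12, 6, -15, -11]
  [4, 7, 1, 5]
  [-8, 2, -14, -10]
G^⊗3:
  [15, 11, 12, 16]
  [-7, 9, -10, -6]
  [9, 10, 6, 10]
  [-3, 5, -6, -2]
G^⊗4:
  [20, 16, 17, 21]
  [-2, 12, -5, -1]
  [14, 13, 11, 15]
  [2, 8, -1, 3]
Key observation: the optimum is the walk 3->1->1->1->1, with weight (-1) + 5 + 5 + 5 = 14.
Optimal value attained by: walk 3->1->1->1->1.
Answer: (G^⊗4)[3][1] = 14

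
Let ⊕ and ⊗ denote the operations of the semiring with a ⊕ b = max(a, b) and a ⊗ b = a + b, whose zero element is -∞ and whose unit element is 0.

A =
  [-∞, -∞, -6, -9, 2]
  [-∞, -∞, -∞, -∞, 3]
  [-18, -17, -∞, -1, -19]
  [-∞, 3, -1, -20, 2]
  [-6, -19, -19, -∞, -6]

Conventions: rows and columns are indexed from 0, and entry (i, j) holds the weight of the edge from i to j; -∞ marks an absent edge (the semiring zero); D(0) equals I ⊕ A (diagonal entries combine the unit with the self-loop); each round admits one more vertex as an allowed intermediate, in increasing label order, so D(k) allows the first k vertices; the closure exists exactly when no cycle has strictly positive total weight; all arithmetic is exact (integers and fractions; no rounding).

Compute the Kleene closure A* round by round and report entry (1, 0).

D(0):
  [0, -∞, -6, -9, 2]
  [-∞, 0, -∞, -∞, 3]
  [-18, -17, 0, -1, -19]
  [-∞, 3, -1, 0, 2]
  [-6, -19, -19, -∞, 0]
D(1):
  [0, -∞, -6, -9, 2]
  [-∞, 0, -∞, -∞, 3]
  [-18, -17, 0, -1, -16]
  [-∞, 3, -1, 0, 2]
  [-6, -19, -12, -15, 0]
D(2):
  [0, -∞, -6, -9, 2]
  [-∞, 0, -∞, -∞, 3]
  [-18, -17, 0, -1, -14]
  [-∞, 3, -1, 0, 6]
  [-6, -19, -12, -15, 0]
D(3):
  [0, -23, -6, -7, 2]
  [-∞, 0, -∞, -∞, 3]
  [-18, -17, 0, -1, -14]
  [-19, 3, -1, 0, 6]
  [-6, -19, -12, -13, 0]
D(4):
  [0, -4, -6, -7, 2]
  [-∞, 0, -∞, -∞, 3]
  [-18, 2, 0, -1, 5]
  [-19, 3, -1, 0, 6]
  [-6, -10, -12, -13, 0]
D(5):
  [0, -4, -6, -7, 2]
  [-3, 0, -9, -10, 3]
  [-1, 2, 0, -1, 5]
  [0, 3, -1, 0, 6]
  [-6, -10, -12, -13, 0]
Answer: A*[1][0] = -3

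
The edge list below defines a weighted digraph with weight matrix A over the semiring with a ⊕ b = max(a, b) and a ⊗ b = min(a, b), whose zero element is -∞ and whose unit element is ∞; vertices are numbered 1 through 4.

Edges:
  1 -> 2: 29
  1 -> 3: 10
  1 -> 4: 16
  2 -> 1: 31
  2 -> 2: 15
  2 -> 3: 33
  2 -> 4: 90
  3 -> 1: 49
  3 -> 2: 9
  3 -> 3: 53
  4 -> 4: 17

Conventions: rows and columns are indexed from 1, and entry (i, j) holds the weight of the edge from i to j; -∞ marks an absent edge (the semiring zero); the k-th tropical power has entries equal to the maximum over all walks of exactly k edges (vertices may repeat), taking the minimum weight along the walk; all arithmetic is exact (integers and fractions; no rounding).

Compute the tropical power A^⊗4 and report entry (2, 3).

A^⊗2:
  [29, 15, 29, 29]
  [33, 29, 33, 17]
  [49, 29, 53, 16]
  [-∞, -∞, -∞, 17]
A^⊗3:
  [29, 29, 29, 17]
  [33, 29, 33, 29]
  [49, 29, 53, 29]
  [-∞, -∞, -∞, 17]
A^⊗4:
  [29, 29, 29, 29]
  [33, 29, 33, 29]
  [49, 29, 53, 29]
  [-∞, -∞, -∞, 17]
Key observation: the optimum is the walk 2->3->3->3->3, with weight 33 min 53 min 53 min 53 = 33.
Optimal value attained by: walk 2->3->3->3->3.
Answer: (A^⊗4)[2][3] = 33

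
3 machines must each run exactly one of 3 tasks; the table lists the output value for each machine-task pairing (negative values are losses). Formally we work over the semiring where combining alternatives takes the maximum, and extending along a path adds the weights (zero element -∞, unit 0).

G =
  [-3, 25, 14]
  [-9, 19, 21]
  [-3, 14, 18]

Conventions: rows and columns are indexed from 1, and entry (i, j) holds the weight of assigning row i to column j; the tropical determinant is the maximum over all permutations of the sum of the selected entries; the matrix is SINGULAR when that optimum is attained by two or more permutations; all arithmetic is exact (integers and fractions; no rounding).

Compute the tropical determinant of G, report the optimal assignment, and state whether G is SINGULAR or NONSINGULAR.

σ = (1, 2, 3): (-3) + 19 + 18 = 34
σ = (1, 3, 2): (-3) + 21 + 14 = 32
σ = (2, 1, 3): 25 + (-9) + 18 = 34
σ = (2, 3, 1): 25 + 21 + (-3) = 43
σ = (3, 1, 2): 14 + (-9) + 14 = 19
σ = (3, 2, 1): 14 + 19 + (-3) = 30
Optimal value attained by: σ = (2, 3, 1).
Answer: det⊕(G) = 43; verdict: NONSINGULAR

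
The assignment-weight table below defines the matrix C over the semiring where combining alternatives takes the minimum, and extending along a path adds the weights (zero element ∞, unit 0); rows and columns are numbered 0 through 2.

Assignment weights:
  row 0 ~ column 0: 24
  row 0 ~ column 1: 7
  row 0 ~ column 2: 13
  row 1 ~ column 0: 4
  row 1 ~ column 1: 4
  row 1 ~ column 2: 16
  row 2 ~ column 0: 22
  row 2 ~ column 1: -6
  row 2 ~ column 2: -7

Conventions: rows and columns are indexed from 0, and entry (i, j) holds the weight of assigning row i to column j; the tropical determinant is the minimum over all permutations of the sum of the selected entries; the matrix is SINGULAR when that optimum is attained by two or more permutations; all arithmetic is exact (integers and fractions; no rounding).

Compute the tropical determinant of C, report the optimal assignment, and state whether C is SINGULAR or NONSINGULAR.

σ = (0, 1, 2): 24 + 4 + (-7) = 21
σ = (0, 2, 1): 24 + 16 + (-6) = 34
σ = (1, 0, 2): 7 + 4 + (-7) = 4
σ = (1, 2, 0): 7 + 16 + 22 = 45
σ = (2, 0, 1): 13 + 4 + (-6) = 11
σ = (2, 1, 0): 13 + 4 + 22 = 39
Optimal value attained by: σ = (1, 0, 2).
Answer: det⊕(C) = 4; verdict: NONSINGULAR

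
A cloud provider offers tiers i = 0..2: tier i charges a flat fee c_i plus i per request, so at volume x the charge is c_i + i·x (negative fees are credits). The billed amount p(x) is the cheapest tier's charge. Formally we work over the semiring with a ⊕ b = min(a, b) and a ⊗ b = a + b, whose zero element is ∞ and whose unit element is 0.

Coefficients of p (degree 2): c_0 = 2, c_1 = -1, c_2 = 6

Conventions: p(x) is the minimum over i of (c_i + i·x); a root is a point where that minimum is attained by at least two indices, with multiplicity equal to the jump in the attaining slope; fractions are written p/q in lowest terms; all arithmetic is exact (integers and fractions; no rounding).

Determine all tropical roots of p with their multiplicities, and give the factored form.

hull edge (i=0, c=2) to (i=1, c=-1): slope -3, span 1
hull edge (i=1, c=-1) to (i=2, c=6): slope 7, span 1
Factored form: p(x) = 6 ⊗ (x ⊕ (-7)) ⊗ (x ⊕ 3)
Answer: roots = -7 (mult 1), 3 (mult 1)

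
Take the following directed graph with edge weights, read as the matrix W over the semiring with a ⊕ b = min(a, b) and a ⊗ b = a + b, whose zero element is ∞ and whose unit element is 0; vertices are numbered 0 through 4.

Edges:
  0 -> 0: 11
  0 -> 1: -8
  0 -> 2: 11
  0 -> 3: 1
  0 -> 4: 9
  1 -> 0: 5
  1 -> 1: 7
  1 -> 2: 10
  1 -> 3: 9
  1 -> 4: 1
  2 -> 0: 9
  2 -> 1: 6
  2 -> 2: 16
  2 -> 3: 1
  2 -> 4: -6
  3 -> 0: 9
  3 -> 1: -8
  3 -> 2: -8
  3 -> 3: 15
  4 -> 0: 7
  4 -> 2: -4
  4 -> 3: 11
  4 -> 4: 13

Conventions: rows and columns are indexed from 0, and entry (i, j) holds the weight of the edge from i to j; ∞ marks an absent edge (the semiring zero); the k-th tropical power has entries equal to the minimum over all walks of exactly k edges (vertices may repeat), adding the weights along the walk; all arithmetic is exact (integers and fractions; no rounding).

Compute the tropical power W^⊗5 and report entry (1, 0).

W^⊗2:
  [-3, -7, -7, 1, -7]
  [8, -3, -3, 6, 4]
  [1, -7, -10, 5, 7]
  [-3, -2, 2, -7, -14]
  [5, -1, 3, -3, -10]
W^⊗3:
  [-2, -11, -11, -6, -13]
  [2, -2, -2, -2, -9]
  [-2, -7, -3, -9, -16]
  [-7, -15, -18, -3, -4]
  [-3, -11, -14, 1, -3]
W^⊗4:
  [-6, -14, -17, -10, -17]
  [-2, -10, -13, -1, -8]
  [-9, -17, -20, -5, -9]
  [-10, -15, -11, -17, -24]
  [-6, -11, -7, -13, -20]
W^⊗5:
  [-10, -18, -21, -16, -23]
  [-5, -10, -12, -12, -19]
  [-12, -17, -13, -19, -26]
  [-17, -25, -28, -13, -17]
  [-13, -21, -24, -9, -13]
Key observation: the optimum is the walk 1->4->2->3->1->0, with weight 1 + (-4) + 1 + (-8) + 5 = -5.
Optimal value attained by: walk 1->4->2->3->1->0.
Answer: (W^⊗5)[1][0] = -5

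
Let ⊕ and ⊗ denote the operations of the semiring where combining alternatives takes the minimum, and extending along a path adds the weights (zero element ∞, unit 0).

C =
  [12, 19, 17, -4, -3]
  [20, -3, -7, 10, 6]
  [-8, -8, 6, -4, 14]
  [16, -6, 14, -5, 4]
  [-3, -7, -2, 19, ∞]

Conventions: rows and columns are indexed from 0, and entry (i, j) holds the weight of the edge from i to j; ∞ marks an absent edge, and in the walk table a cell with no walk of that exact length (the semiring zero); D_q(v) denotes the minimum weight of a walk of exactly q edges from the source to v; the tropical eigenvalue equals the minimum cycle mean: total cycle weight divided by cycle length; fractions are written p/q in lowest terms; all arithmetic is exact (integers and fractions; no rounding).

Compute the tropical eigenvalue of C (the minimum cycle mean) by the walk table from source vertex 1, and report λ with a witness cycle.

q=0: [∞, 0, ∞, ∞, ∞]
q=1: [20, -3, -7, 10, 6]
q=2: [-15, -15, -10, -11, 3]
q=3: [-18, -18, -22, -19, -18]
q=4: [-30, -30, -25, -26, -21]
q=5: [-33, -33, -37, -34, -33]
Optimal cycle mean attained by: cycle 1->2->1, total (-7) + (-8), length 2.
Answer: λ = -15/2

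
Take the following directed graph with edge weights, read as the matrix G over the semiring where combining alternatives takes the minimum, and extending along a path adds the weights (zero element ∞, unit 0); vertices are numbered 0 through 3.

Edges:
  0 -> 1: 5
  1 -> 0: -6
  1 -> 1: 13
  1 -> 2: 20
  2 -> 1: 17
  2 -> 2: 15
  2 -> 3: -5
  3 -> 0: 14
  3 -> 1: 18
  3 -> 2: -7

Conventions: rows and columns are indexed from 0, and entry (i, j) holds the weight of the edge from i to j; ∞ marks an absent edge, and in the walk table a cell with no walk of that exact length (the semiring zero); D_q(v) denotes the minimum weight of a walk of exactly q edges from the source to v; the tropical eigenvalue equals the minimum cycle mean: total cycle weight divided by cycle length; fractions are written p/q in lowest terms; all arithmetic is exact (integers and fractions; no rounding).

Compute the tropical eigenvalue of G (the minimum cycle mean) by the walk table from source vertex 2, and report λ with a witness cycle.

q=0: [∞, ∞, 0, ∞]
q=1: [∞, 17, 15, -5]
q=2: [9, 13, -12, 10]
q=3: [7, 5, 3, -17]
q=4: [-3, 1, -24, -2]
Optimal cycle mean attained by: cycle 2->3->2, total (-5) + (-7), length 2.
Answer: λ = -6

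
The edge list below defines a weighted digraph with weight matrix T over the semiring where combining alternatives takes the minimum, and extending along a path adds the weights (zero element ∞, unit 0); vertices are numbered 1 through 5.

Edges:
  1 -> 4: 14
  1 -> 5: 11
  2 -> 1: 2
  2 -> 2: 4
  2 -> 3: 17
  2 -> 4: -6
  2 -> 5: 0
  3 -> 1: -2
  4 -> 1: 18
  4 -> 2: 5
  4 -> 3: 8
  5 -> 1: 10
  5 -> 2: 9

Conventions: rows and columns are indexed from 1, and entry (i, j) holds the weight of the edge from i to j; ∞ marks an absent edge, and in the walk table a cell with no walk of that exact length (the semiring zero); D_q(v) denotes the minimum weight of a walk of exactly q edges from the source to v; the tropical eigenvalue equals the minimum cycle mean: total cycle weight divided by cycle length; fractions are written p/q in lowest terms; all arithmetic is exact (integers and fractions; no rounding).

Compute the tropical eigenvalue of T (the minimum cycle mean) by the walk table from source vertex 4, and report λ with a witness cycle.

q=0: [∞, ∞, ∞, 0, ∞]
q=1: [18, 5, 8, ∞, ∞]
q=2: [6, 9, 22, -1, 5]
q=3: [11, 4, 7, 3, 9]
q=4: [5, 8, 11, -2, 4]
q=5: [9, 3, 6, 2, 8]
Optimal cycle mean attained by: cycle 2->4->2, total (-6) + 5, length 2.
Answer: λ = -1/2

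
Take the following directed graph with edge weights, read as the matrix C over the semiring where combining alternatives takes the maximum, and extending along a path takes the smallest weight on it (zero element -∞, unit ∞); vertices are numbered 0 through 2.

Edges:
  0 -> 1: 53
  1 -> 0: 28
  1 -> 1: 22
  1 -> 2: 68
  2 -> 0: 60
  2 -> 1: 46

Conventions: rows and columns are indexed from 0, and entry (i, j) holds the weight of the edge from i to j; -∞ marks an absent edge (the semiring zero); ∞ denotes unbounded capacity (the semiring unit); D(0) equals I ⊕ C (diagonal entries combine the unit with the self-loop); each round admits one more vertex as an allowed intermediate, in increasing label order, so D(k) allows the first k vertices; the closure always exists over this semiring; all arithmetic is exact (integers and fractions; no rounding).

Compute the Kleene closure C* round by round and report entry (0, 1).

D(0):
  [∞, 53, -∞]
  [28, ∞, 68]
  [60, 46, ∞]
D(1):
  [∞, 53, -∞]
  [28, ∞, 68]
  [60, 53, ∞]
D(2):
  [∞, 53, 53]
  [28, ∞, 68]
  [60, 53, ∞]
D(3):
  [∞, 53, 53]
  [60, ∞, 68]
  [60, 53, ∞]
Answer: C*[0][1] = 53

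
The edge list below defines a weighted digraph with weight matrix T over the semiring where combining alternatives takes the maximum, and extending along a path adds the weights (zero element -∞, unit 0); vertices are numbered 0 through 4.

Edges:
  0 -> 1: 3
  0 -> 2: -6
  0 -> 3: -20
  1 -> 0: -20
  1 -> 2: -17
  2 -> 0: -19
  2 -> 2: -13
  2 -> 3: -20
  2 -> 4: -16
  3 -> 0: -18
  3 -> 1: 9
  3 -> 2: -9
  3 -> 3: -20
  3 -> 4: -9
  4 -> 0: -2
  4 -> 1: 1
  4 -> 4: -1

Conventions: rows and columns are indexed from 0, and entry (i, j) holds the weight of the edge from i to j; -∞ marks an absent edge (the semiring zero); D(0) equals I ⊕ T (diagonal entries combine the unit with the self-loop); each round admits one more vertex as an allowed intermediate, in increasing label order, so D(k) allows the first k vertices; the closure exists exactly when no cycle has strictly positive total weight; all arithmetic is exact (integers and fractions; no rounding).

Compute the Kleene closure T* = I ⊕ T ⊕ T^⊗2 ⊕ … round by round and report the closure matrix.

D(0):
  [0, 3, -6, -20, -∞]
  [-20, 0, -17, -∞, -∞]
  [-19, -∞, 0, -20, -16]
  [-18, 9, -9, 0, -9]
  [-2, 1, -∞, -∞, 0]
D(1):
  [0, 3, -6, -20, -∞]
  [-20, 0, -17, -40, -∞]
  [-19, -16, 0, -20, -16]
  [-18, 9, -9, 0, -9]
  [-2, 1, -8, -22, 0]
D(2):
  [0, 3, -6, -20, -∞]
  [-20, 0, -17, -40, -∞]
  [-19, -16, 0, -20, -16]
  [-11, 9, -8, 0, -9]
  [-2, 1, -8, -22, 0]
D(3):
  [0, 3, -6, -20, -22]
  [-20, 0, -17, -37, -33]
  [-19, -16, 0, -20, -16]
  [-11, 9, -8, 0, -9]
  [-2, 1, -8, -22, 0]
D(4):
  [0, 3, -6, -20, -22]
  [-20, 0, -17, -37, -33]
  [-19, -11, 0, -20, -16]
  [-11, 9, -8, 0, -9]
  [-2, 1, -8, -22, 0]
D(5):
  [0, 3, -6, -20, -22]
  [-20, 0, -17, -37, -33]
  [-18, -11, 0, -20, -16]
  [-11, 9, -8, 0, -9]
  [-2, 1, -8, -22, 0]
Answer: T* = [[0, 3, -6, -20, -22], [-20, 0, -17, -37, -33], [-18, -11, 0, -20, -16], [-11, 9, -8, 0, -9], [-2, 1, -8, -22, 0]]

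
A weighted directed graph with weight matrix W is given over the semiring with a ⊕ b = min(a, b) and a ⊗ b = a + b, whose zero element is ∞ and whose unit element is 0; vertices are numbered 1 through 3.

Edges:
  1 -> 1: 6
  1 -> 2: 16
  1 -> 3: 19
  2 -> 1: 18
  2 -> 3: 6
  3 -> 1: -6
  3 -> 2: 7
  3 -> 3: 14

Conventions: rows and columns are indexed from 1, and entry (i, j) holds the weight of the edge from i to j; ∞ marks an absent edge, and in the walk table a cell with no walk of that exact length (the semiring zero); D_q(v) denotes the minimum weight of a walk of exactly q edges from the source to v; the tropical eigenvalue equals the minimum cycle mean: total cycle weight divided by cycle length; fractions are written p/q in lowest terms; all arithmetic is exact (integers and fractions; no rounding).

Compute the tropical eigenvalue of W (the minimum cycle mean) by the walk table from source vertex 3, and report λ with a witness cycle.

q=0: [∞, ∞, 0]
q=1: [-6, 7, 14]
q=2: [0, 10, 13]
q=3: [6, 16, 16]
Optimal cycle mean attained by: cycle 1->2->3->1, total 16 + 6 + (-6), length 3.
Answer: λ = 16/3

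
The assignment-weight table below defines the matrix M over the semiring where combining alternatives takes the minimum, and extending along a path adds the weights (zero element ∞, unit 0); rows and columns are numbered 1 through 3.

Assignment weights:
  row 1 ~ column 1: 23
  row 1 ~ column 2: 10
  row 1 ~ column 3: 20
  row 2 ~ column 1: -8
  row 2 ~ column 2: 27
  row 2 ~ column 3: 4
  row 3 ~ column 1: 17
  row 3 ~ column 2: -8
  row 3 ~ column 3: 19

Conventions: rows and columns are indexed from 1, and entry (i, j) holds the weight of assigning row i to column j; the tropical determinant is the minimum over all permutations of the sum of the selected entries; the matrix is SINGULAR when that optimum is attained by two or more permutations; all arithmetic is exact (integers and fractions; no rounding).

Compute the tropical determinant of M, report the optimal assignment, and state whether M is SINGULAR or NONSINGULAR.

σ = (1, 2, 3): 23 + 27 + 19 = 69
σ = (1, 3, 2): 23 + 4 + (-8) = 19
σ = (2, 1, 3): 10 + (-8) + 19 = 21
σ = (2, 3, 1): 10 + 4 + 17 = 31
σ = (3, 1, 2): 20 + (-8) + (-8) = 4
σ = (3, 2, 1): 20 + 27 + 17 = 64
Optimal value attained by: σ = (3, 1, 2).
Answer: det⊕(M) = 4; verdict: NONSINGULAR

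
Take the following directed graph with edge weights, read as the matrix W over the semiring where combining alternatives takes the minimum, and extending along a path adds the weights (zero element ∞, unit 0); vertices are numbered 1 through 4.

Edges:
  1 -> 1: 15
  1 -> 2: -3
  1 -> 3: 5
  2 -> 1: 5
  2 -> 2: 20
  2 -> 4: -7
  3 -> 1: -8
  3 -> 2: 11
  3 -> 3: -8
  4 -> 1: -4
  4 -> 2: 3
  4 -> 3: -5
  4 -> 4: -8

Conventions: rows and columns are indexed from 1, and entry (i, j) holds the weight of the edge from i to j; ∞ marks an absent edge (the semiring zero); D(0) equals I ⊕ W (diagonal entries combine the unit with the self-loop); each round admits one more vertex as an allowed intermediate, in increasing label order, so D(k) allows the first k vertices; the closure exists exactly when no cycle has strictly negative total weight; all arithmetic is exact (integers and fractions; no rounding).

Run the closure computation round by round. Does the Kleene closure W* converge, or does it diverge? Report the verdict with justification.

Detection: at round 0, diagonal entry (3, 3) turns strictly negative.
Key observation: the cycle 3->3 has total weight (-8), which is strictly negative.
Answer: DIVERGES — negative cycle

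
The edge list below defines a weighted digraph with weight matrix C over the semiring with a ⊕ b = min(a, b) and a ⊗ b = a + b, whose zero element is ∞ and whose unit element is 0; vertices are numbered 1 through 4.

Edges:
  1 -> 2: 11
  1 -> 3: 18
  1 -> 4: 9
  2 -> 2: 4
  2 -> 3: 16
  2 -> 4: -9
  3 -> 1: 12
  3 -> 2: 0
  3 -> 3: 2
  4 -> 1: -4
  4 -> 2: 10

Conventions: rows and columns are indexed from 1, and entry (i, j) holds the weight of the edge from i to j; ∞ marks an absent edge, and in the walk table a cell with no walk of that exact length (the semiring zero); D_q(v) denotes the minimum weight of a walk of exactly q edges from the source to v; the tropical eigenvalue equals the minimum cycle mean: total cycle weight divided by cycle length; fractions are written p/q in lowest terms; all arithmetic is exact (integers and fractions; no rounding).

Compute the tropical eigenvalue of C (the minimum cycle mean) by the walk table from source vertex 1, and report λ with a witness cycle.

q=0: [0, ∞, ∞, ∞]
q=1: [∞, 11, 18, 9]
q=2: [5, 15, 20, 2]
q=3: [-2, 12, 22, 6]
q=4: [2, 9, 16, 3]
Optimal cycle mean attained by: cycle 1->2->4->1, total 11 + (-9) + (-4), length 3.
Answer: λ = -2/3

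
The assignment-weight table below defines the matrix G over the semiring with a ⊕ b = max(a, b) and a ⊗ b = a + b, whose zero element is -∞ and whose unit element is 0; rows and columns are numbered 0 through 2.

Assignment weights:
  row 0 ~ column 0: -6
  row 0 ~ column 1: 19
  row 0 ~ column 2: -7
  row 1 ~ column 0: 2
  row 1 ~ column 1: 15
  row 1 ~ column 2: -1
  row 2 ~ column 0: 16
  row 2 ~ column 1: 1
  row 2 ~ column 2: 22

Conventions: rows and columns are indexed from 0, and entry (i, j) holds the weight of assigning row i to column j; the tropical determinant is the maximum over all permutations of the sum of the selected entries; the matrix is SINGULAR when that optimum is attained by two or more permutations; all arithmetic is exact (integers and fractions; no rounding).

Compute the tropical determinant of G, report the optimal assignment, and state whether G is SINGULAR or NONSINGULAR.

σ = (0, 1, 2): (-6) + 15 + 22 = 31
σ = (0, 2, 1): (-6) + (-1) + 1 = -6
σ = (1, 0, 2): 19 + 2 + 22 = 43
σ = (1, 2, 0): 19 + (-1) + 16 = 34
σ = (2, 0, 1): (-7) + 2 + 1 = -4
σ = (2, 1, 0): (-7) + 15 + 16 = 24
Optimal value attained by: σ = (1, 0, 2).
Answer: det⊕(G) = 43; verdict: NONSINGULAR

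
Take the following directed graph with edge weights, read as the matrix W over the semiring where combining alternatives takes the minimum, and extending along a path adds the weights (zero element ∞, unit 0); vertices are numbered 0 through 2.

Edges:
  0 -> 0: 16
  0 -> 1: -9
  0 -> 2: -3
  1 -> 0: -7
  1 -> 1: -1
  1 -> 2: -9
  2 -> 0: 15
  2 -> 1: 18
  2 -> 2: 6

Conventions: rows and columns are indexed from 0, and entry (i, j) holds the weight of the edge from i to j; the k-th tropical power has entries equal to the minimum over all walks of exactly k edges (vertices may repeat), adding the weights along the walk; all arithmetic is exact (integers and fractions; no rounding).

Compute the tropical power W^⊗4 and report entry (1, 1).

W^⊗2:
  [-16, -10, -18]
  [-8, -16, -10]
  [11, 6, 9]
W^⊗3:
  [-17, -25, -19]
  [-23, -17, -25]
  [-1, 2, -3]
W^⊗4:
  [-32, -26, -34]
  [-24, -32, -26]
  [-5, -10, -7]
Key observation: the optimum is the walk 1->0->1->0->1, with weight (-7) + (-9) + (-7) + (-9) = -32.
Optimal value attained by: walk 1->0->1->0->1.
Answer: (W^⊗4)[1][1] = -32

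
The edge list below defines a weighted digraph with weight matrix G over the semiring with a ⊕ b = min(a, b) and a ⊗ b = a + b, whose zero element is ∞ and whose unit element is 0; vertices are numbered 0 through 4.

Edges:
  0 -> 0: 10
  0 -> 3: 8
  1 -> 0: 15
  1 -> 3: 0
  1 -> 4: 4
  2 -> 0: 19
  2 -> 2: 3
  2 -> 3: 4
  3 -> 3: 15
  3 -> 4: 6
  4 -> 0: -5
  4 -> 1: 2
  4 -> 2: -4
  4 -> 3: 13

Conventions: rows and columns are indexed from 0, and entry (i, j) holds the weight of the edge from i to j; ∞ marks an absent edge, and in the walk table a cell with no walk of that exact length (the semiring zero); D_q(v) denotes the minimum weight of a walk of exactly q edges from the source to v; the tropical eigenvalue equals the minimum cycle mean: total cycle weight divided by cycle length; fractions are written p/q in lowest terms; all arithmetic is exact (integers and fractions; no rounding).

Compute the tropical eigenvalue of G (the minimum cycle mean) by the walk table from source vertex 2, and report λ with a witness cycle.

q=0: [∞, ∞, 0, ∞, ∞]
q=1: [19, ∞, 3, 4, ∞]
q=2: [22, ∞, 6, 7, 10]
q=3: [5, 12, 6, 10, 13]
q=4: [8, 15, 9, 10, 16]
q=5: [11, 18, 12, 13, 16]
Optimal cycle mean attained by: cycle 2->3->4->2, total 4 + 6 + (-4), length 3.
Answer: λ = 2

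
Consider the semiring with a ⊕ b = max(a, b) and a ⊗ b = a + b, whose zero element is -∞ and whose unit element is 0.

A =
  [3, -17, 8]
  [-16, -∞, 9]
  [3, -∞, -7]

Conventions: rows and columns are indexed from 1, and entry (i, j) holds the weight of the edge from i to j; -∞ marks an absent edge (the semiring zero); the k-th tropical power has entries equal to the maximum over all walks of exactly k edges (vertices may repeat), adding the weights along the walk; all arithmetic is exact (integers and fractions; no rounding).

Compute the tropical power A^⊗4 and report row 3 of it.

A^⊗2:
  [11, -14, 11]
  [12, -33, 2]
  [6, -14, 11]
A^⊗3:
  [14, -6, 19]
  [15, -5, 20]
  [14, -11, 14]
A^⊗4:
  [22, -3, 22]
  [23, -2, 23]
  [17, -3, 22]
Answer: row 3 of A^⊗4 = [17, -3, 22]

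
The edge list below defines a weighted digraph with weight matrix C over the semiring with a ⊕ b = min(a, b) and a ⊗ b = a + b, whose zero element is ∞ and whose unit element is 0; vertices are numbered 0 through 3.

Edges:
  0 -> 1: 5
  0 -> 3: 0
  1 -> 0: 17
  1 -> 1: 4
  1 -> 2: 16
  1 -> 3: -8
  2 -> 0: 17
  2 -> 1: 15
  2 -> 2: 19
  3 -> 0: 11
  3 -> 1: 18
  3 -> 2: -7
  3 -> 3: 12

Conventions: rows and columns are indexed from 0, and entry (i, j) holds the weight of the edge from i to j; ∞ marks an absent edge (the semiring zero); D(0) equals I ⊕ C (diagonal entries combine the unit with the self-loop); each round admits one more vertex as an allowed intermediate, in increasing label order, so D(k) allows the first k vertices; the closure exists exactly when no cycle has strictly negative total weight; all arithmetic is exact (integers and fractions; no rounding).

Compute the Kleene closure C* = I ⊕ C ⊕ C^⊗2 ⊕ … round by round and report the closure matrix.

D(0):
  [0, 5, ∞, 0]
  [17, 0, 16, -8]
  [17, 15, 0, ∞]
  [11, 18, -7, 0]
D(1):
  [0, 5, ∞, 0]
  [17, 0, 16, -8]
  [17, 15, 0, 17]
  [11, 16, -7, 0]
D(2):
  [0, 5, 21, -3]
  [17, 0, 16, -8]
  [17, 15, 0, 7]
  [11, 16, -7, 0]
D(3):
  [0, 5, 21, -3]
  [17, 0, 16, -8]
  [17, 15, 0, 7]
  [10, 8, -7, 0]
D(4):
  [0, 5, -10, -3]
  [2, 0, -15, -8]
  [17, 15, 0, 7]
  [10, 8, -7, 0]
Answer: C* = [[0, 5, -10, -3], [2, 0, -15, -8], [17, 15, 0, 7], [10, 8, -7, 0]]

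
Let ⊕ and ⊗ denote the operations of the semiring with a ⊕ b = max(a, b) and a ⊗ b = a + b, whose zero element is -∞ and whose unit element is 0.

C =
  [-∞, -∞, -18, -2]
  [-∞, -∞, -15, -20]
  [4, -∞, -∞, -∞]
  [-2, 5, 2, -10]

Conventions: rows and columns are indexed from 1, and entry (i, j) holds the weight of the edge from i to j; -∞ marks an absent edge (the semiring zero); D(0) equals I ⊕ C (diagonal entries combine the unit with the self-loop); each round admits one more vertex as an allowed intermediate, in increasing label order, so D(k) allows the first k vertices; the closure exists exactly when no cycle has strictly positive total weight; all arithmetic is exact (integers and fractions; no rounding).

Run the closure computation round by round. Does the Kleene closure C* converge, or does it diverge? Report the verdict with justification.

D(0):
  [0, -∞, -18, -2]
  [-∞, 0, -15, -20]
  [4, -∞, 0, -∞]
  [-2, 5, 2, 0]
D(1):
  [0, -∞, -18, -2]
  [-∞, 0, -15, -20]
  [4, -∞, 0, 2]
  [-2, 5, 2, 0]
D(2):
  [0, -∞, -18, -2]
  [-∞, 0, -15, -20]
  [4, -∞, 0, 2]
  [-2, 5, 2, 0]
Detection: at round 3, diagonal entry (4, 4) turns strictly positive.
Key observation: the cycle 4->3->1->4 has total weight 2 + 4 + (-2), which is strictly positive.
Answer: DIVERGES — positive cycle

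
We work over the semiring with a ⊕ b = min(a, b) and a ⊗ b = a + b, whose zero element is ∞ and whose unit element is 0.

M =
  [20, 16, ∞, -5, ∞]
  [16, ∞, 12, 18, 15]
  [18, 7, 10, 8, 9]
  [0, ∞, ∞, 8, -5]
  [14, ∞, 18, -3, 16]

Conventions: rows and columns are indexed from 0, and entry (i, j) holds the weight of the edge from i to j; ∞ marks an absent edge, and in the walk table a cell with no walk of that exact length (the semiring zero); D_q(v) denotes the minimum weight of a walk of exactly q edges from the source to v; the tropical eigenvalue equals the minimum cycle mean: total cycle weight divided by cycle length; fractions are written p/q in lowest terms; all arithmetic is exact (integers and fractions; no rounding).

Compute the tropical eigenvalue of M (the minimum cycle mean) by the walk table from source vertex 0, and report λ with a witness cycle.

q=0: [0, ∞, ∞, ∞, ∞]
q=1: [20, 16, ∞, -5, ∞]
q=2: [-5, 36, 28, 3, -10]
q=3: [3, 11, 8, -13, -2]
q=4: [-13, 15, 16, -5, -18]
q=5: [-5, 3, 0, -21, -10]
Optimal cycle mean attained by: cycle 3->4->3, total (-5) + (-3), length 2.
Answer: λ = -4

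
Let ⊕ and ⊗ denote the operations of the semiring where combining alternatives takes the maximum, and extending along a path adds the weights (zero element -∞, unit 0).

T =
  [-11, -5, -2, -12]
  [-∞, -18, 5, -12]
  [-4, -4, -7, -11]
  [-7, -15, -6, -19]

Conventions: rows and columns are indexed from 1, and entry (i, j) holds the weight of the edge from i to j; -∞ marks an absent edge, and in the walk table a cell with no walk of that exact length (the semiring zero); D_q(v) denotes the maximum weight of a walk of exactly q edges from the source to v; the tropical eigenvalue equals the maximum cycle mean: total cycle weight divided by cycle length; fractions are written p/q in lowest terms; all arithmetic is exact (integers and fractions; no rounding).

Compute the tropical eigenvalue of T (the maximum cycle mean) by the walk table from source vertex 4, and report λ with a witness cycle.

q=0: [-∞, -∞, -∞, 0]
q=1: [-7, -15, -6, -19]
q=2: [-10, -10, -9, -17]
q=3: [-13, -13, -5, -20]
q=4: [-9, -9, -8, -16]
Optimal cycle mean attained by: cycle 2->3->2, total 5 + (-4), length 2.
Answer: λ = 1/2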